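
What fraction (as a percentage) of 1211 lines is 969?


Coverage = covered / total * 100
Coverage = 969 / 1211 * 100
Coverage = 80.02%

80.02%


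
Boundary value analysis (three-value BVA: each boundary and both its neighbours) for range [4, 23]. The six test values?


Range: [4, 23]
Boundaries: just below min, min, min+1, max-1, max, just above max
Values: [3, 4, 5, 22, 23, 24]

[3, 4, 5, 22, 23, 24]


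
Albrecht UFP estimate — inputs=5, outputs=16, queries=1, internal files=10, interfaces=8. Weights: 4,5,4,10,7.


UFP = EI*4 + EO*5 + EQ*4 + ILF*10 + EIF*7
UFP = 5*4 + 16*5 + 1*4 + 10*10 + 8*7
UFP = 20 + 80 + 4 + 100 + 56
UFP = 260

260


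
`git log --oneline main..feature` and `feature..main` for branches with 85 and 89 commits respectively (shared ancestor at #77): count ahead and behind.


Common ancestor: commit #77
feature commits after divergence: 85 - 77 = 8
main commits after divergence: 89 - 77 = 12
feature is 8 commits ahead of main
main is 12 commits ahead of feature

feature ahead: 8, main ahead: 12


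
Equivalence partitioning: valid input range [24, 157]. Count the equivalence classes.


Valid range: [24, 157]
Class 1: x < 24 — invalid
Class 2: 24 ≤ x ≤ 157 — valid
Class 3: x > 157 — invalid
Total equivalence classes: 3

3 equivalence classes


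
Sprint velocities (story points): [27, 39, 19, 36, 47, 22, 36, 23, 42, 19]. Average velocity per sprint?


Formula: Avg velocity = Total points / Number of sprints
Points: [27, 39, 19, 36, 47, 22, 36, 23, 42, 19]
Sum = 27 + 39 + 19 + 36 + 47 + 22 + 36 + 23 + 42 + 19 = 310
Avg velocity = 310 / 10 = 31.0 points/sprint

31.0 points/sprint


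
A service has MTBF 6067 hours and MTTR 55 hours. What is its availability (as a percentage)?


Availability = MTBF / (MTBF + MTTR)
Availability = 6067 / (6067 + 55)
Availability = 6067 / 6122
Availability = 99.1016%

99.1016%


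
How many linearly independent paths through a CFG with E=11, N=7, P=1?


Formula: V(G) = E - N + 2P
V(G) = 11 - 7 + 2*1
V(G) = 4 + 2
V(G) = 6

6


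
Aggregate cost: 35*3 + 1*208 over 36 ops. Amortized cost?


Formula: Amortized cost = Total cost / Operations
Total cost = (35 * 3) + (1 * 208)
Total cost = 105 + 208 = 313
Amortized = 313 / 36 = 8.6944

8.6944


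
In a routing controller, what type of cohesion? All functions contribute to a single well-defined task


Reasoning: Best: single purpose
Type: Functional cohesion

Functional cohesion


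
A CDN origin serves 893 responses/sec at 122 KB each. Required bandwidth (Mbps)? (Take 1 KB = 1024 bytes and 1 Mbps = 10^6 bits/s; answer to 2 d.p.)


Formula: Mbps = payload_bytes * RPS * 8 / 1e6
Payload per request = 122 KB = 122 * 1024 = 124928 bytes
Total bytes/sec = 124928 * 893 = 111560704
Total bits/sec = 111560704 * 8 = 892485632
Mbps = 892485632 / 1e6 = 892.49

892.49 Mbps


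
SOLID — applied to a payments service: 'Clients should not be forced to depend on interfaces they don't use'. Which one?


This describes the Interface Segregation Principle (ISP)

Interface Segregation Principle (ISP)


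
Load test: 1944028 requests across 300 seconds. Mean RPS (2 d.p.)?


Formula: throughput = requests / seconds
throughput = 1944028 / 300
throughput = 6480.09 requests/second

6480.09 requests/second


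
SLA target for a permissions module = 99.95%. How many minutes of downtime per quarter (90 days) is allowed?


Formula: allowed downtime = period * (100 - SLA) / 100
Period (quarter (90 days)) = 129600 minutes
Unavailability fraction = (100 - 99.95) / 100
Allowed downtime = 129600 * (100 - 99.95) / 100
Allowed downtime = 64.8 minutes

64.8 minutes


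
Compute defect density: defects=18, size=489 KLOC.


Defect density = defects / KLOC
Defect density = 18 / 489
Defect density = 0.037 defects/KLOC

0.037 defects/KLOC


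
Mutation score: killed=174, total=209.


Mutation score = killed / total * 100
Mutation score = 174 / 209 * 100
Mutation score = 83.25%

83.25%


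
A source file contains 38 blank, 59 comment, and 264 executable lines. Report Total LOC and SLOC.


Total LOC = blank + comment + code
Total LOC = 38 + 59 + 264 = 361
SLOC (source only) = code = 264

Total LOC: 361, SLOC: 264


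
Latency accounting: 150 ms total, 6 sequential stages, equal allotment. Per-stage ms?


Formula: per_stage = total_budget / stages
per_stage = 150 / 6
per_stage = 25.0 ms

25.0 ms


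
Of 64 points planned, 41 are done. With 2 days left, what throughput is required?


Formula: Required rate = Remaining points / Days left
Remaining = 64 - 41 = 23 points
Required rate = 23 / 2 = 11.5 points/day

11.5 points/day


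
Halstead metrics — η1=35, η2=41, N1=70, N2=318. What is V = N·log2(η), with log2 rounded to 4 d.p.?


Formula: V = N * log2(η), where N = N1 + N2 and η = η1 + η2
η = 35 + 41 = 76
N = 70 + 318 = 388
log2(76) ≈ 6.2479
V = 388 * 6.2479 = 2424.19

2424.19


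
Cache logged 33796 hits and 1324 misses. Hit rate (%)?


Formula: hit rate = hits / (hits + misses) * 100
hit rate = 33796 / (33796 + 1324) * 100
hit rate = 33796 / 35120 * 100
hit rate = 96.23%

96.23%


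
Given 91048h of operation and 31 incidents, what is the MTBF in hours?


Formula: MTBF = Total operating time / Number of failures
MTBF = 91048 / 31
MTBF = 2937.03 hours

2937.03 hours


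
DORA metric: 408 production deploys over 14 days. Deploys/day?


Formula: deployments per day = releases / days
= 408 / 14
= 29.143 deploys/day
(equivalently, 204.0 deploys/week)

29.143 deploys/day


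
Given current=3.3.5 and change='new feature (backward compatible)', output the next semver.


Current: 3.3.5
Change category: 'new feature (backward compatible)' → minor bump
SemVer rule: minor bump → increment MINOR, reset PATCH to 0 (MAJOR unchanged)
New: 3.4.0

3.4.0


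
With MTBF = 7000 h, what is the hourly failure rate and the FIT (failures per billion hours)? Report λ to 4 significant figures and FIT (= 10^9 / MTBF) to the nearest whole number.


Formula: λ = 1 / MTBF; FIT = λ × 1e9 = 1e9 / MTBF
λ = 1 / 7000 ≈ 1.429e-04 failures/hour
FIT = 1e9 / 7000 ≈ 142857 failures per 1e9 hours (nearest whole number)

λ = 1.429e-04 /h, FIT = 142857


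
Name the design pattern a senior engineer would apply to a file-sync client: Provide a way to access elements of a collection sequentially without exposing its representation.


This matches the Iterator pattern

Iterator


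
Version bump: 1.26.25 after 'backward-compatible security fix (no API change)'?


Current: 1.26.25
Change category: 'backward-compatible security fix (no API change)' → patch bump
SemVer rule: patch bump → increment PATCH (MAJOR and MINOR unchanged)
New: 1.26.26

1.26.26


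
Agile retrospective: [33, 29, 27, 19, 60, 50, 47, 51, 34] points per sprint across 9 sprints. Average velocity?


Formula: Avg velocity = Total points / Number of sprints
Points: [33, 29, 27, 19, 60, 50, 47, 51, 34]
Sum = 33 + 29 + 27 + 19 + 60 + 50 + 47 + 51 + 34 = 350
Avg velocity = 350 / 9 = 38.89 points/sprint

38.89 points/sprint


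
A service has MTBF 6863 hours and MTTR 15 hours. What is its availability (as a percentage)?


Availability = MTBF / (MTBF + MTTR)
Availability = 6863 / (6863 + 15)
Availability = 6863 / 6878
Availability = 99.7819%

99.7819%


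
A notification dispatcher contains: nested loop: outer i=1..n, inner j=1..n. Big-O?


Reasoning: n iterations times n iterations
Complexity: O(n^2)

O(n^2)


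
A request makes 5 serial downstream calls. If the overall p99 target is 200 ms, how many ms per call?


Formula: per_stage = total_budget / stages
per_stage = 200 / 5
per_stage = 40.0 ms

40.0 ms


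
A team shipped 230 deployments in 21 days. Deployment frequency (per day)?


Formula: deployments per day = releases / days
= 230 / 21
= 10.952 deploys/day
(equivalently, 76.67 deploys/week)

10.952 deploys/day


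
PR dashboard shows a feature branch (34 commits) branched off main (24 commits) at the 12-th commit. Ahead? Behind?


Common ancestor: commit #12
feature commits after divergence: 34 - 12 = 22
main commits after divergence: 24 - 12 = 12
feature is 22 commits ahead of main
main is 12 commits ahead of feature

feature ahead: 22, main ahead: 12


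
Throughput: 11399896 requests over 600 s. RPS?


Formula: throughput = requests / seconds
throughput = 11399896 / 600
throughput = 18999.83 requests/second

18999.83 requests/second


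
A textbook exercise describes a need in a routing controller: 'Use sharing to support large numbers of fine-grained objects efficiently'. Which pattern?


This matches the Flyweight pattern

Flyweight


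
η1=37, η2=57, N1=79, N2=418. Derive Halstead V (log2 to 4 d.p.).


Formula: V = N * log2(η), where N = N1 + N2 and η = η1 + η2
η = 37 + 57 = 94
N = 79 + 418 = 497
log2(94) ≈ 6.5546
V = 497 * 6.5546 = 3257.64

3257.64


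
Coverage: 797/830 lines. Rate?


Coverage = covered / total * 100
Coverage = 797 / 830 * 100
Coverage = 96.02%

96.02%


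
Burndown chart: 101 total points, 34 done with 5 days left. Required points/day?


Formula: Required rate = Remaining points / Days left
Remaining = 101 - 34 = 67 points
Required rate = 67 / 5 = 13.4 points/day

13.4 points/day


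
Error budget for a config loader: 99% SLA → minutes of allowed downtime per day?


Formula: allowed downtime = period * (100 - SLA) / 100
Period (day) = 1440 minutes
Unavailability fraction = (100 - 99.0) / 100
Allowed downtime = 1440 * (100 - 99.0) / 100
Allowed downtime = 14.4 minutes

14.4 minutes


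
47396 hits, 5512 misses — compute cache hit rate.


Formula: hit rate = hits / (hits + misses) * 100
hit rate = 47396 / (47396 + 5512) * 100
hit rate = 47396 / 52908 * 100
hit rate = 89.58%

89.58%


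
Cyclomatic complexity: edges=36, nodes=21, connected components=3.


Formula: V(G) = E - N + 2P
V(G) = 36 - 21 + 2*3
V(G) = 15 + 6
V(G) = 21

21


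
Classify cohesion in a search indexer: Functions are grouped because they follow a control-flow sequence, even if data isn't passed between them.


Reasoning: Grouped by order of execution within a routine, not by data flow
Type: Procedural cohesion

Procedural cohesion


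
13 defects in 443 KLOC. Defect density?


Defect density = defects / KLOC
Defect density = 13 / 443
Defect density = 0.029 defects/KLOC

0.029 defects/KLOC


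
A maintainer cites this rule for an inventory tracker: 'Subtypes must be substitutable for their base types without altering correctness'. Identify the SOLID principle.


This describes the Liskov Substitution Principle (LSP)

Liskov Substitution Principle (LSP)


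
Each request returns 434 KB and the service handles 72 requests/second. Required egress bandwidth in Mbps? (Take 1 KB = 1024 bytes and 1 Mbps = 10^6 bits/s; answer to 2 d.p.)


Formula: Mbps = payload_bytes * RPS * 8 / 1e6
Payload per request = 434 KB = 434 * 1024 = 444416 bytes
Total bytes/sec = 444416 * 72 = 31997952
Total bits/sec = 31997952 * 8 = 255983616
Mbps = 255983616 / 1e6 = 255.98

255.98 Mbps


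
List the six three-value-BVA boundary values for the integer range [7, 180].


Range: [7, 180]
Boundaries: just below min, min, min+1, max-1, max, just above max
Values: [6, 7, 8, 179, 180, 181]

[6, 7, 8, 179, 180, 181]


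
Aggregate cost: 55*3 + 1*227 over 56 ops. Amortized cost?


Formula: Amortized cost = Total cost / Operations
Total cost = (55 * 3) + (1 * 227)
Total cost = 165 + 227 = 392
Amortized = 392 / 56 = 7.0

7.0


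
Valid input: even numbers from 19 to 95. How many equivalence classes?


Constraint: even integers in [19, 95]
Class 1: x < 19 — out-of-range invalid
Class 2: x in [19,95] but odd — wrong type invalid
Class 3: x in [19,95] and even — valid
Class 4: x > 95 — out-of-range invalid
Total equivalence classes: 4

4 equivalence classes


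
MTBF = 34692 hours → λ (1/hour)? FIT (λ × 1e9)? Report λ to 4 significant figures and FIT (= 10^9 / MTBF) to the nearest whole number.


Formula: λ = 1 / MTBF; FIT = λ × 1e9 = 1e9 / MTBF
λ = 1 / 34692 ≈ 2.883e-05 failures/hour
FIT = 1e9 / 34692 ≈ 28825 failures per 1e9 hours (nearest whole number)

λ = 2.883e-05 /h, FIT = 28825


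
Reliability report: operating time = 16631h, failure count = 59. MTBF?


Formula: MTBF = Total operating time / Number of failures
MTBF = 16631 / 59
MTBF = 281.88 hours

281.88 hours


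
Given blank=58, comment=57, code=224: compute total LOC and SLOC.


Total LOC = blank + comment + code
Total LOC = 58 + 57 + 224 = 339
SLOC (source only) = code = 224

Total LOC: 339, SLOC: 224


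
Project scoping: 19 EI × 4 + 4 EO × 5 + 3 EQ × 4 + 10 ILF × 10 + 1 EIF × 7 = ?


UFP = EI*4 + EO*5 + EQ*4 + ILF*10 + EIF*7
UFP = 19*4 + 4*5 + 3*4 + 10*10 + 1*7
UFP = 76 + 20 + 12 + 100 + 7
UFP = 215

215


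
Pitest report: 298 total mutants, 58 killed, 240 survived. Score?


Mutation score = killed / total * 100
Mutation score = 58 / 298 * 100
Mutation score = 19.46%

19.46%


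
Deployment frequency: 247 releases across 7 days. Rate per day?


Formula: deployments per day = releases / days
= 247 / 7
= 35.286 deploys/day
(equivalently, 247.0 deploys/week)

35.286 deploys/day


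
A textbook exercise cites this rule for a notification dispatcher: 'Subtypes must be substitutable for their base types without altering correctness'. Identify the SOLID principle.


This describes the Liskov Substitution Principle (LSP)

Liskov Substitution Principle (LSP)


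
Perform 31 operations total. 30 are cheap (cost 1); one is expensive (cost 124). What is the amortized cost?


Formula: Amortized cost = Total cost / Operations
Total cost = (30 * 1) + (1 * 124)
Total cost = 30 + 124 = 154
Amortized = 154 / 31 = 4.9677

4.9677


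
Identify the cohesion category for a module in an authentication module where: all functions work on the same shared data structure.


Reasoning: Functions share data
Type: Communicational cohesion

Communicational cohesion


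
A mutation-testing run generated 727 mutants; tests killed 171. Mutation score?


Mutation score = killed / total * 100
Mutation score = 171 / 727 * 100
Mutation score = 23.52%

23.52%


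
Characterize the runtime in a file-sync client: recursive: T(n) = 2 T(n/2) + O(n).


Reasoning: master theorem case 2 (merge-sort recurrence)
Complexity: O(n log n)

O(n log n)


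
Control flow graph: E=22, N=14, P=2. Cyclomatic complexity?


Formula: V(G) = E - N + 2P
V(G) = 22 - 14 + 2*2
V(G) = 8 + 4
V(G) = 12

12


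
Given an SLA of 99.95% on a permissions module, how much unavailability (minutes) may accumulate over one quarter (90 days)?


Formula: allowed downtime = period * (100 - SLA) / 100
Period (quarter (90 days)) = 129600 minutes
Unavailability fraction = (100 - 99.95) / 100
Allowed downtime = 129600 * (100 - 99.95) / 100
Allowed downtime = 64.8 minutes

64.8 minutes


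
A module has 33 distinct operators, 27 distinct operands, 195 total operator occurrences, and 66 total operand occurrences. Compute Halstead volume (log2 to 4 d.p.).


Formula: V = N * log2(η), where N = N1 + N2 and η = η1 + η2
η = 33 + 27 = 60
N = 195 + 66 = 261
log2(60) ≈ 5.9069
V = 261 * 5.9069 = 1541.70

1541.70


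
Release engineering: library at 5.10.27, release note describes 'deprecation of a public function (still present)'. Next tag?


Current: 5.10.27
Change category: 'deprecation of a public function (still present)' → minor bump
SemVer rule: minor bump → increment MINOR, reset PATCH to 0 (MAJOR unchanged)
New: 5.11.0

5.11.0


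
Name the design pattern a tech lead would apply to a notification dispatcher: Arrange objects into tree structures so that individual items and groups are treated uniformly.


This matches the Composite pattern

Composite


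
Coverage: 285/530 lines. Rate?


Coverage = covered / total * 100
Coverage = 285 / 530 * 100
Coverage = 53.77%

53.77%


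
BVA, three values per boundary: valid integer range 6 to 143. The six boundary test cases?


Range: [6, 143]
Boundaries: just below min, min, min+1, max-1, max, just above max
Values: [5, 6, 7, 142, 143, 144]

[5, 6, 7, 142, 143, 144]


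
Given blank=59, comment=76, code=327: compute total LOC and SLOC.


Total LOC = blank + comment + code
Total LOC = 59 + 76 + 327 = 462
SLOC (source only) = code = 327

Total LOC: 462, SLOC: 327


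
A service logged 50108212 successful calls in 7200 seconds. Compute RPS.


Formula: throughput = requests / seconds
throughput = 50108212 / 7200
throughput = 6959.47 requests/second

6959.47 requests/second


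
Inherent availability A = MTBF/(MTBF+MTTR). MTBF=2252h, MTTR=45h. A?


Availability = MTBF / (MTBF + MTTR)
Availability = 2252 / (2252 + 45)
Availability = 2252 / 2297
Availability = 98.0409%

98.0409%


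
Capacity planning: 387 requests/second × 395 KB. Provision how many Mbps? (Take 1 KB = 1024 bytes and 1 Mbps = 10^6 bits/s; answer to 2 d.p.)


Formula: Mbps = payload_bytes * RPS * 8 / 1e6
Payload per request = 395 KB = 395 * 1024 = 404480 bytes
Total bytes/sec = 404480 * 387 = 156533760
Total bits/sec = 156533760 * 8 = 1252270080
Mbps = 1252270080 / 1e6 = 1252.27

1252.27 Mbps


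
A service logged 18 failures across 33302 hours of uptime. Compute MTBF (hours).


Formula: MTBF = Total operating time / Number of failures
MTBF = 33302 / 18
MTBF = 1850.11 hours

1850.11 hours


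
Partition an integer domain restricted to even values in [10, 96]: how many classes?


Constraint: even integers in [10, 96]
Class 1: x < 10 — out-of-range invalid
Class 2: x in [10,96] but odd — wrong type invalid
Class 3: x in [10,96] and even — valid
Class 4: x > 96 — out-of-range invalid
Total equivalence classes: 4

4 equivalence classes


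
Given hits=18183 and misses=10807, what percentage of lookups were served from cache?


Formula: hit rate = hits / (hits + misses) * 100
hit rate = 18183 / (18183 + 10807) * 100
hit rate = 18183 / 28990 * 100
hit rate = 62.72%

62.72%


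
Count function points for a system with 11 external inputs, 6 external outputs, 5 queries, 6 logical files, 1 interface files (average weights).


UFP = EI*4 + EO*5 + EQ*4 + ILF*10 + EIF*7
UFP = 11*4 + 6*5 + 5*4 + 6*10 + 1*7
UFP = 44 + 30 + 20 + 60 + 7
UFP = 161

161


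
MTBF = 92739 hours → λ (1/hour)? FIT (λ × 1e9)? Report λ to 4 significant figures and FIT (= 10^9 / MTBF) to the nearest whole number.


Formula: λ = 1 / MTBF; FIT = λ × 1e9 = 1e9 / MTBF
λ = 1 / 92739 ≈ 1.078e-05 failures/hour
FIT = 1e9 / 92739 ≈ 10783 failures per 1e9 hours (nearest whole number)

λ = 1.078e-05 /h, FIT = 10783


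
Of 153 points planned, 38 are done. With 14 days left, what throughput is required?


Formula: Required rate = Remaining points / Days left
Remaining = 153 - 38 = 115 points
Required rate = 115 / 14 = 8.21 points/day

8.21 points/day


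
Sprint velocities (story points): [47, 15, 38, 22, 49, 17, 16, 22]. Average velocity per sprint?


Formula: Avg velocity = Total points / Number of sprints
Points: [47, 15, 38, 22, 49, 17, 16, 22]
Sum = 47 + 15 + 38 + 22 + 49 + 17 + 16 + 22 = 226
Avg velocity = 226 / 8 = 28.25 points/sprint

28.25 points/sprint


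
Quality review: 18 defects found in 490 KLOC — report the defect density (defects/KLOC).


Defect density = defects / KLOC
Defect density = 18 / 490
Defect density = 0.037 defects/KLOC

0.037 defects/KLOC


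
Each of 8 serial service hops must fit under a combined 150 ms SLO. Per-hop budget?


Formula: per_stage = total_budget / stages
per_stage = 150 / 8
per_stage = 18.75 ms

18.75 ms


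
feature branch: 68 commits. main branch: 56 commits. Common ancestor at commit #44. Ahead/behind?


Common ancestor: commit #44
feature commits after divergence: 68 - 44 = 24
main commits after divergence: 56 - 44 = 12
feature is 24 commits ahead of main
main is 12 commits ahead of feature

feature ahead: 24, main ahead: 12


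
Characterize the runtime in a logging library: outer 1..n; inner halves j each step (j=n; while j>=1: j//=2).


Reasoning: n times log n
Complexity: O(n log n)

O(n log n)


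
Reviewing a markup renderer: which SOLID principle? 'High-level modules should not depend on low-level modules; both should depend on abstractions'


This describes the Dependency Inversion Principle (DIP)

Dependency Inversion Principle (DIP)


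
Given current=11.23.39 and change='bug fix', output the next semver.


Current: 11.23.39
Change category: 'bug fix' → patch bump
SemVer rule: patch bump → increment PATCH (MAJOR and MINOR unchanged)
New: 11.23.40

11.23.40


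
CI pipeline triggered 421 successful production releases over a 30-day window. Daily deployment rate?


Formula: deployments per day = releases / days
= 421 / 30
= 14.033 deploys/day
(equivalently, 98.23 deploys/week)

14.033 deploys/day


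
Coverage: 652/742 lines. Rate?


Coverage = covered / total * 100
Coverage = 652 / 742 * 100
Coverage = 87.87%

87.87%


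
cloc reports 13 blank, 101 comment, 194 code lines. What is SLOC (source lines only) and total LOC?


Total LOC = blank + comment + code
Total LOC = 13 + 101 + 194 = 308
SLOC (source only) = code = 194

Total LOC: 308, SLOC: 194


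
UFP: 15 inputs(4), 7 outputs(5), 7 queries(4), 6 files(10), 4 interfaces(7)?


UFP = EI*4 + EO*5 + EQ*4 + ILF*10 + EIF*7
UFP = 15*4 + 7*5 + 7*4 + 6*10 + 4*7
UFP = 60 + 35 + 28 + 60 + 28
UFP = 211

211


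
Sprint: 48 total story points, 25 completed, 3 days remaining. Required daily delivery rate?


Formula: Required rate = Remaining points / Days left
Remaining = 48 - 25 = 23 points
Required rate = 23 / 3 = 7.67 points/day

7.67 points/day


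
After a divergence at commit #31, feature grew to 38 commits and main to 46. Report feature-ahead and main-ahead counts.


Common ancestor: commit #31
feature commits after divergence: 38 - 31 = 7
main commits after divergence: 46 - 31 = 15
feature is 7 commits ahead of main
main is 15 commits ahead of feature

feature ahead: 7, main ahead: 15


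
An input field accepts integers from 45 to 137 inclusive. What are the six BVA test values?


Range: [45, 137]
Boundaries: just below min, min, min+1, max-1, max, just above max
Values: [44, 45, 46, 136, 137, 138]

[44, 45, 46, 136, 137, 138]


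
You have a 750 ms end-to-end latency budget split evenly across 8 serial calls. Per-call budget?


Formula: per_stage = total_budget / stages
per_stage = 750 / 8
per_stage = 93.75 ms

93.75 ms


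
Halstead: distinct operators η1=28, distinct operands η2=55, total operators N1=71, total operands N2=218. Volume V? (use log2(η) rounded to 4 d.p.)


Formula: V = N * log2(η), where N = N1 + N2 and η = η1 + η2
η = 28 + 55 = 83
N = 71 + 218 = 289
log2(83) ≈ 6.3750
V = 289 * 6.3750 = 1842.38

1842.38


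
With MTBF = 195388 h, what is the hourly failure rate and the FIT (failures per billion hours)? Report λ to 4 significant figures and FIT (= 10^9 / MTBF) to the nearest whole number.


Formula: λ = 1 / MTBF; FIT = λ × 1e9 = 1e9 / MTBF
λ = 1 / 195388 ≈ 5.118e-06 failures/hour
FIT = 1e9 / 195388 ≈ 5118 failures per 1e9 hours (nearest whole number)

λ = 5.118e-06 /h, FIT = 5118


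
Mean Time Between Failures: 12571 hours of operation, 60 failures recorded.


Formula: MTBF = Total operating time / Number of failures
MTBF = 12571 / 60
MTBF = 209.52 hours

209.52 hours


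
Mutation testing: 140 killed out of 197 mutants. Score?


Mutation score = killed / total * 100
Mutation score = 140 / 197 * 100
Mutation score = 71.07%

71.07%


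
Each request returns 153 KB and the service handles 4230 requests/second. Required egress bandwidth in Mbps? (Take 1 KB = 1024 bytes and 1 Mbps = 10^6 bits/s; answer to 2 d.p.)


Formula: Mbps = payload_bytes * RPS * 8 / 1e6
Payload per request = 153 KB = 153 * 1024 = 156672 bytes
Total bytes/sec = 156672 * 4230 = 662722560
Total bits/sec = 662722560 * 8 = 5301780480
Mbps = 5301780480 / 1e6 = 5301.78

5301.78 Mbps


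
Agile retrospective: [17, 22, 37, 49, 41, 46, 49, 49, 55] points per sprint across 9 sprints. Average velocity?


Formula: Avg velocity = Total points / Number of sprints
Points: [17, 22, 37, 49, 41, 46, 49, 49, 55]
Sum = 17 + 22 + 37 + 49 + 41 + 46 + 49 + 49 + 55 = 365
Avg velocity = 365 / 9 = 40.56 points/sprint

40.56 points/sprint


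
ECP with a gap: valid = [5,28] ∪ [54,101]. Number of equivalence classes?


Valid ranges: [5,28] and [54,101]
Class 1: x < 5 — invalid
Class 2: 5 ≤ x ≤ 28 — valid
Class 3: 28 < x < 54 — invalid (gap between ranges)
Class 4: 54 ≤ x ≤ 101 — valid
Class 5: x > 101 — invalid
Total equivalence classes: 5

5 equivalence classes


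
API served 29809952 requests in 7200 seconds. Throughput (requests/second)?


Formula: throughput = requests / seconds
throughput = 29809952 / 7200
throughput = 4140.27 requests/second

4140.27 requests/second


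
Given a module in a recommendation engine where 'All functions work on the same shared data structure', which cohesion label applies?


Reasoning: Functions share data
Type: Communicational cohesion

Communicational cohesion


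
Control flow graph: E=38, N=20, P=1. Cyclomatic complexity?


Formula: V(G) = E - N + 2P
V(G) = 38 - 20 + 2*1
V(G) = 18 + 2
V(G) = 20

20


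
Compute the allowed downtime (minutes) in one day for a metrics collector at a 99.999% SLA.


Formula: allowed downtime = period * (100 - SLA) / 100
Period (day) = 1440 minutes
Unavailability fraction = (100 - 99.999) / 100
Allowed downtime = 1440 * (100 - 99.999) / 100
Allowed downtime = 0.0144 minutes

0.0144 minutes


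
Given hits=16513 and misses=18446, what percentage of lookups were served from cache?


Formula: hit rate = hits / (hits + misses) * 100
hit rate = 16513 / (16513 + 18446) * 100
hit rate = 16513 / 34959 * 100
hit rate = 47.24%

47.24%


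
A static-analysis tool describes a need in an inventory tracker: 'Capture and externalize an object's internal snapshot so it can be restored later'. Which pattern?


This matches the Memento pattern

Memento


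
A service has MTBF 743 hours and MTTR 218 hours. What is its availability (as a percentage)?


Availability = MTBF / (MTBF + MTTR)
Availability = 743 / (743 + 218)
Availability = 743 / 961
Availability = 77.3153%

77.3153%


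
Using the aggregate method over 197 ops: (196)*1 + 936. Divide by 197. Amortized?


Formula: Amortized cost = Total cost / Operations
Total cost = (196 * 1) + (1 * 936)
Total cost = 196 + 936 = 1132
Amortized = 1132 / 197 = 5.7462

5.7462


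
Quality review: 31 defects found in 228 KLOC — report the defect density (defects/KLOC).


Defect density = defects / KLOC
Defect density = 31 / 228
Defect density = 0.136 defects/KLOC

0.136 defects/KLOC


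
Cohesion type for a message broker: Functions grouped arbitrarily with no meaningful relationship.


Reasoning: Worst: random grouping
Type: Coincidental cohesion

Coincidental cohesion


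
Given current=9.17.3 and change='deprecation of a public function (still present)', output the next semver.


Current: 9.17.3
Change category: 'deprecation of a public function (still present)' → minor bump
SemVer rule: minor bump → increment MINOR, reset PATCH to 0 (MAJOR unchanged)
New: 9.18.0

9.18.0


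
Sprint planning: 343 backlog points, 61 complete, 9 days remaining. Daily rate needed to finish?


Formula: Required rate = Remaining points / Days left
Remaining = 343 - 61 = 282 points
Required rate = 282 / 9 = 31.33 points/day

31.33 points/day


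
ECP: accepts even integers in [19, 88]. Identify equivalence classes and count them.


Constraint: even integers in [19, 88]
Class 1: x < 19 — out-of-range invalid
Class 2: x in [19,88] but odd — wrong type invalid
Class 3: x in [19,88] and even — valid
Class 4: x > 88 — out-of-range invalid
Total equivalence classes: 4

4 equivalence classes


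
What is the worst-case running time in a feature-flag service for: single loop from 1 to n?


Reasoning: one pass through n items
Complexity: O(n)

O(n)


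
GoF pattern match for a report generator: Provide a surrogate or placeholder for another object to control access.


This matches the Proxy pattern

Proxy


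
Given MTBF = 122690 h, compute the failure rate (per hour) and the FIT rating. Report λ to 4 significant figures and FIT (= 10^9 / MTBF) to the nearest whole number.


Formula: λ = 1 / MTBF; FIT = λ × 1e9 = 1e9 / MTBF
λ = 1 / 122690 ≈ 8.151e-06 failures/hour
FIT = 1e9 / 122690 ≈ 8151 failures per 1e9 hours (nearest whole number)

λ = 8.151e-06 /h, FIT = 8151


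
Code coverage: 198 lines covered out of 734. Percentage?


Coverage = covered / total * 100
Coverage = 198 / 734 * 100
Coverage = 26.98%

26.98%


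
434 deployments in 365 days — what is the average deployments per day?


Formula: deployments per day = releases / days
= 434 / 365
= 1.189 deploys/day
(equivalently, 8.32 deploys/week)

1.189 deploys/day


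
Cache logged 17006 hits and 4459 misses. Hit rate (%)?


Formula: hit rate = hits / (hits + misses) * 100
hit rate = 17006 / (17006 + 4459) * 100
hit rate = 17006 / 21465 * 100
hit rate = 79.23%

79.23%


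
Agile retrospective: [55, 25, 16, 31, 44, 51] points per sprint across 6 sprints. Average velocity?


Formula: Avg velocity = Total points / Number of sprints
Points: [55, 25, 16, 31, 44, 51]
Sum = 55 + 25 + 16 + 31 + 44 + 51 = 222
Avg velocity = 222 / 6 = 37.0 points/sprint

37.0 points/sprint


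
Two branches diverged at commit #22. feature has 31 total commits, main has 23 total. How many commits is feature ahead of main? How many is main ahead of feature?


Common ancestor: commit #22
feature commits after divergence: 31 - 22 = 9
main commits after divergence: 23 - 22 = 1
feature is 9 commits ahead of main
main is 1 commits ahead of feature

feature ahead: 9, main ahead: 1


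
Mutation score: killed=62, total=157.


Mutation score = killed / total * 100
Mutation score = 62 / 157 * 100
Mutation score = 39.49%

39.49%


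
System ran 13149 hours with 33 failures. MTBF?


Formula: MTBF = Total operating time / Number of failures
MTBF = 13149 / 33
MTBF = 398.45 hours

398.45 hours


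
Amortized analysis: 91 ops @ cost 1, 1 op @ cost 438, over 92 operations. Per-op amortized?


Formula: Amortized cost = Total cost / Operations
Total cost = (91 * 1) + (1 * 438)
Total cost = 91 + 438 = 529
Amortized = 529 / 92 = 5.75

5.75


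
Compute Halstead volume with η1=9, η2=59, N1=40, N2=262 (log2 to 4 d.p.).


Formula: V = N * log2(η), where N = N1 + N2 and η = η1 + η2
η = 9 + 59 = 68
N = 40 + 262 = 302
log2(68) ≈ 6.0875
V = 302 * 6.0875 = 1838.43

1838.43


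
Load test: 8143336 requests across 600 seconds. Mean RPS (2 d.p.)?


Formula: throughput = requests / seconds
throughput = 8143336 / 600
throughput = 13572.23 requests/second

13572.23 requests/second


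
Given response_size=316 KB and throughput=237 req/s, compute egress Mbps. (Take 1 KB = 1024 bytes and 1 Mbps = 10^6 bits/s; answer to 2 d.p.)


Formula: Mbps = payload_bytes * RPS * 8 / 1e6
Payload per request = 316 KB = 316 * 1024 = 323584 bytes
Total bytes/sec = 323584 * 237 = 76689408
Total bits/sec = 76689408 * 8 = 613515264
Mbps = 613515264 / 1e6 = 613.52

613.52 Mbps


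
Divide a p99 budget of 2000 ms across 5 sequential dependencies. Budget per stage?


Formula: per_stage = total_budget / stages
per_stage = 2000 / 5
per_stage = 400.0 ms

400.0 ms


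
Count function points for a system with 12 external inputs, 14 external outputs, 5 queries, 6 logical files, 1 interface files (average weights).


UFP = EI*4 + EO*5 + EQ*4 + ILF*10 + EIF*7
UFP = 12*4 + 14*5 + 5*4 + 6*10 + 1*7
UFP = 48 + 70 + 20 + 60 + 7
UFP = 205

205


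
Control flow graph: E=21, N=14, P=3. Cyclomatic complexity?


Formula: V(G) = E - N + 2P
V(G) = 21 - 14 + 2*3
V(G) = 7 + 6
V(G) = 13

13


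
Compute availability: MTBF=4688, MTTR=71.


Availability = MTBF / (MTBF + MTTR)
Availability = 4688 / (4688 + 71)
Availability = 4688 / 4759
Availability = 98.5081%

98.5081%


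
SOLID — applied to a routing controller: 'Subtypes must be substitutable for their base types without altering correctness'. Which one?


This describes the Liskov Substitution Principle (LSP)

Liskov Substitution Principle (LSP)


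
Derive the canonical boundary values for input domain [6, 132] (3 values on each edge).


Range: [6, 132]
Boundaries: just below min, min, min+1, max-1, max, just above max
Values: [5, 6, 7, 131, 132, 133]

[5, 6, 7, 131, 132, 133]


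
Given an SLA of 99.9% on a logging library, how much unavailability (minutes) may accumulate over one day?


Formula: allowed downtime = period * (100 - SLA) / 100
Period (day) = 1440 minutes
Unavailability fraction = (100 - 99.9) / 100
Allowed downtime = 1440 * (100 - 99.9) / 100
Allowed downtime = 1.44 minutes

1.44 minutes


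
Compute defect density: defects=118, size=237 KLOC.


Defect density = defects / KLOC
Defect density = 118 / 237
Defect density = 0.498 defects/KLOC

0.498 defects/KLOC


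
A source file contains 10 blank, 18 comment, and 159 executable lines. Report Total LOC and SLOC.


Total LOC = blank + comment + code
Total LOC = 10 + 18 + 159 = 187
SLOC (source only) = code = 159

Total LOC: 187, SLOC: 159


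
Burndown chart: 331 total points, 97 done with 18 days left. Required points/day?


Formula: Required rate = Remaining points / Days left
Remaining = 331 - 97 = 234 points
Required rate = 234 / 18 = 13.0 points/day

13.0 points/day


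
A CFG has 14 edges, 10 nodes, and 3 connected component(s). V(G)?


Formula: V(G) = E - N + 2P
V(G) = 14 - 10 + 2*3
V(G) = 4 + 6
V(G) = 10

10


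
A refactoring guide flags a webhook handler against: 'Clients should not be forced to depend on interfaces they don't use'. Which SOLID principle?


This describes the Interface Segregation Principle (ISP)

Interface Segregation Principle (ISP)


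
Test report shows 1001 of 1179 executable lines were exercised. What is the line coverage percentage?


Coverage = covered / total * 100
Coverage = 1001 / 1179 * 100
Coverage = 84.9%

84.9%


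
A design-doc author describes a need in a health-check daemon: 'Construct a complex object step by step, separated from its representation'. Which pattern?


This matches the Builder pattern

Builder


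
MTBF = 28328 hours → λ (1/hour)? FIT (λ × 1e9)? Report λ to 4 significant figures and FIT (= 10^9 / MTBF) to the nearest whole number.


Formula: λ = 1 / MTBF; FIT = λ × 1e9 = 1e9 / MTBF
λ = 1 / 28328 ≈ 3.530e-05 failures/hour
FIT = 1e9 / 28328 ≈ 35301 failures per 1e9 hours (nearest whole number)

λ = 3.530e-05 /h, FIT = 35301


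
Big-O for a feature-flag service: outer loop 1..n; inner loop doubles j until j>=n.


Reasoning: linear outer times logarithmic inner
Complexity: O(n log n)

O(n log n)


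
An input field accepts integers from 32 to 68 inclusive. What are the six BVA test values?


Range: [32, 68]
Boundaries: just below min, min, min+1, max-1, max, just above max
Values: [31, 32, 33, 67, 68, 69]

[31, 32, 33, 67, 68, 69]


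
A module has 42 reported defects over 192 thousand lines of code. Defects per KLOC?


Defect density = defects / KLOC
Defect density = 42 / 192
Defect density = 0.219 defects/KLOC

0.219 defects/KLOC


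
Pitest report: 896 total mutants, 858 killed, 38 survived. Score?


Mutation score = killed / total * 100
Mutation score = 858 / 896 * 100
Mutation score = 95.76%

95.76%


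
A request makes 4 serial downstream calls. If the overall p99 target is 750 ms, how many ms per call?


Formula: per_stage = total_budget / stages
per_stage = 750 / 4
per_stage = 187.5 ms

187.5 ms


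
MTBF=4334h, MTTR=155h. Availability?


Availability = MTBF / (MTBF + MTTR)
Availability = 4334 / (4334 + 155)
Availability = 4334 / 4489
Availability = 96.5471%

96.5471%


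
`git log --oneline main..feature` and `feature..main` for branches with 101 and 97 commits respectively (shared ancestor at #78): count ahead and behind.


Common ancestor: commit #78
feature commits after divergence: 101 - 78 = 23
main commits after divergence: 97 - 78 = 19
feature is 23 commits ahead of main
main is 19 commits ahead of feature

feature ahead: 23, main ahead: 19


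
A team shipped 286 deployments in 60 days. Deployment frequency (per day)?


Formula: deployments per day = releases / days
= 286 / 60
= 4.767 deploys/day
(equivalently, 33.37 deploys/week)

4.767 deploys/day


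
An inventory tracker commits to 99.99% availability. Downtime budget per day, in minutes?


Formula: allowed downtime = period * (100 - SLA) / 100
Period (day) = 1440 minutes
Unavailability fraction = (100 - 99.99) / 100
Allowed downtime = 1440 * (100 - 99.99) / 100
Allowed downtime = 0.144 minutes

0.144 minutes


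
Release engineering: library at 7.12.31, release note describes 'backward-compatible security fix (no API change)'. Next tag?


Current: 7.12.31
Change category: 'backward-compatible security fix (no API change)' → patch bump
SemVer rule: patch bump → increment PATCH (MAJOR and MINOR unchanged)
New: 7.12.32

7.12.32


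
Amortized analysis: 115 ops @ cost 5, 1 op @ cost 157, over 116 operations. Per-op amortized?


Formula: Amortized cost = Total cost / Operations
Total cost = (115 * 5) + (1 * 157)
Total cost = 575 + 157 = 732
Amortized = 732 / 116 = 6.3103

6.3103


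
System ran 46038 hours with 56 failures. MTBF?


Formula: MTBF = Total operating time / Number of failures
MTBF = 46038 / 56
MTBF = 822.11 hours

822.11 hours


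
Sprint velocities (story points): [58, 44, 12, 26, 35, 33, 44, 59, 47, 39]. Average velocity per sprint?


Formula: Avg velocity = Total points / Number of sprints
Points: [58, 44, 12, 26, 35, 33, 44, 59, 47, 39]
Sum = 58 + 44 + 12 + 26 + 35 + 33 + 44 + 59 + 47 + 39 = 397
Avg velocity = 397 / 10 = 39.7 points/sprint

39.7 points/sprint


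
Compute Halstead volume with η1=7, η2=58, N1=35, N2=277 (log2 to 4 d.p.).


Formula: V = N * log2(η), where N = N1 + N2 and η = η1 + η2
η = 7 + 58 = 65
N = 35 + 277 = 312
log2(65) ≈ 6.0224
V = 312 * 6.0224 = 1878.99

1878.99


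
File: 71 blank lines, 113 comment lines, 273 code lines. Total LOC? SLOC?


Total LOC = blank + comment + code
Total LOC = 71 + 113 + 273 = 457
SLOC (source only) = code = 273

Total LOC: 457, SLOC: 273


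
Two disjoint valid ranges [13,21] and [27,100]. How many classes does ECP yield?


Valid ranges: [13,21] and [27,100]
Class 1: x < 13 — invalid
Class 2: 13 ≤ x ≤ 21 — valid
Class 3: 21 < x < 27 — invalid (gap between ranges)
Class 4: 27 ≤ x ≤ 100 — valid
Class 5: x > 100 — invalid
Total equivalence classes: 5

5 equivalence classes


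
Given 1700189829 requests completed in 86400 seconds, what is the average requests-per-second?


Formula: throughput = requests / seconds
throughput = 1700189829 / 86400
throughput = 19678.12 requests/second

19678.12 requests/second


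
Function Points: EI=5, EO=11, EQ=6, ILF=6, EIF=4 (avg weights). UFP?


UFP = EI*4 + EO*5 + EQ*4 + ILF*10 + EIF*7
UFP = 5*4 + 11*5 + 6*4 + 6*10 + 4*7
UFP = 20 + 55 + 24 + 60 + 28
UFP = 187

187


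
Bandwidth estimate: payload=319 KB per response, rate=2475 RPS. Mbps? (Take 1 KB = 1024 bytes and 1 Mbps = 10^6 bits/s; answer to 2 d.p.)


Formula: Mbps = payload_bytes * RPS * 8 / 1e6
Payload per request = 319 KB = 319 * 1024 = 326656 bytes
Total bytes/sec = 326656 * 2475 = 808473600
Total bits/sec = 808473600 * 8 = 6467788800
Mbps = 6467788800 / 1e6 = 6467.79

6467.79 Mbps
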